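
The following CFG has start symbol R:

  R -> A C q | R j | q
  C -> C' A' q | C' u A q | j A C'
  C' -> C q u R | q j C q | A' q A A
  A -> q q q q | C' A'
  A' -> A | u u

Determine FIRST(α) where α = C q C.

{ j, q, u }

Add FIRST(C) = { j, q, u }; C is not nullable, stop.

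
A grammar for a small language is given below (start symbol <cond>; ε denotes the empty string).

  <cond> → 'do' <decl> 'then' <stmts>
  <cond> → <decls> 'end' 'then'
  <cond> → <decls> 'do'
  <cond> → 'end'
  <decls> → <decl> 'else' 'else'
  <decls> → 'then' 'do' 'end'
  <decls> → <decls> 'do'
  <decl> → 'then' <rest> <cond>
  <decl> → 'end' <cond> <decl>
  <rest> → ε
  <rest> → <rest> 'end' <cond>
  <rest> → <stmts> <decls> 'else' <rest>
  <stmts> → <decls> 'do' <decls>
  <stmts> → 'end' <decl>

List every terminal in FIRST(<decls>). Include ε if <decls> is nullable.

From <decls> → <decl> 'else' 'else': add FIRST(<decl>) = { 'end', 'then' }.
<decls> → 'then' 'do' 'end' contributes {'then'}.
From <decls> → <decls> 'do': add FIRST(<decls>) = { 'end', 'then' }.
Union: FIRST(<decls>) = { 'end', 'then' }.

{ 'end', 'then' }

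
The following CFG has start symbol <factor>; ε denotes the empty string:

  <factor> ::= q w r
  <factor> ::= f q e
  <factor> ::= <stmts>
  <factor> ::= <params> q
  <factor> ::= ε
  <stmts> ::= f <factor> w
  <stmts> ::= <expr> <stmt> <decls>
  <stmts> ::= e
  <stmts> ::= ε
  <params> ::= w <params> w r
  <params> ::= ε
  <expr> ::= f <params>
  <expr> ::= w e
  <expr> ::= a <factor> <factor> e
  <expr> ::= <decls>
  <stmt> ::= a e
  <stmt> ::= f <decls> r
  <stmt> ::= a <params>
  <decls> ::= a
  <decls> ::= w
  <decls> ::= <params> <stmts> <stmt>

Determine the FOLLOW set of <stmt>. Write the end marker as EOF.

{ EOF, a, e, f, q, r, w }

In <stmts> ::= <expr> <stmt> <decls>: add FIRST(<decls>) = { a, e, f, w }.
In <decls> ::= <params> <stmts> <stmt>: <stmt> is at the end, add FOLLOW(<decls>) = { EOF, a, e, f, q, r, w }.
Union: FOLLOW(<stmt>) = { EOF, a, e, f, q, r, w }.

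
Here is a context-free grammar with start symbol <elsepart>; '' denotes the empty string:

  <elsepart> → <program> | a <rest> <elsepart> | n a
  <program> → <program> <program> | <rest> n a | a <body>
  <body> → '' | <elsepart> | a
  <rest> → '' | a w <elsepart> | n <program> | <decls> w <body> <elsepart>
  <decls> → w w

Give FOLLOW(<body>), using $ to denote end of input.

{ $, a, n, w }

In <program> → a <body>: <body> is at the end, add FOLLOW(<program>) = { $, a, n, w }.
In <rest> → <decls> w <body> <elsepart>: add FIRST(<elsepart>) = { a, n, w }.
Union: FOLLOW(<body>) = { $, a, n, w }.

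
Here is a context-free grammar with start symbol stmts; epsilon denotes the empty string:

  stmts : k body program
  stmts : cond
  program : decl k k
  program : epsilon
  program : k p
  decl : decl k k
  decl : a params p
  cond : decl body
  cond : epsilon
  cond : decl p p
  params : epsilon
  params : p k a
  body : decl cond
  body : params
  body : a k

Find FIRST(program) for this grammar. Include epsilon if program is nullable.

From program : decl k k: add FIRST(decl) = { a }.
program : epsilon contributes epsilon.
program : k p contributes {k}.
Union: FIRST(program) = { a, k, epsilon }.

{ a, k, epsilon }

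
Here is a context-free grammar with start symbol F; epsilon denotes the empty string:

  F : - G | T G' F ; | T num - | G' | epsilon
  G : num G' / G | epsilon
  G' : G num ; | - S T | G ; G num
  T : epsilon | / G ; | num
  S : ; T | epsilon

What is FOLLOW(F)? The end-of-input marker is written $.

{ $, ; }

F is the start symbol, so $ ∈ FOLLOW(F).
In F : T G' F ;: add FIRST(;) = { ; }.
Union: FOLLOW(F) = { $, ; }.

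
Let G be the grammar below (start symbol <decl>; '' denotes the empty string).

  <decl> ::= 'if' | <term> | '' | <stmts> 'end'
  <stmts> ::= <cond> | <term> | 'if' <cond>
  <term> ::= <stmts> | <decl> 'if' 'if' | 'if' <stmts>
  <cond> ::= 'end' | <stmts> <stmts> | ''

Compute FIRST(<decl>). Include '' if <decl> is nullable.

{ 'end', 'if', '' }

<decl> ::= 'if' contributes {'if'}.
From <decl> ::= <term>: add FIRST(<term>) = { 'end', 'if', '' } (including '' since <term> is nullable).
<decl> ::= '' contributes ''.
From <decl> ::= <stmts> 'end': <stmts> nullable, take FIRST(<stmts>) ∪ {'end'} = { 'end', 'if' }.
Union: FIRST(<decl>) = { 'end', 'if', '' }.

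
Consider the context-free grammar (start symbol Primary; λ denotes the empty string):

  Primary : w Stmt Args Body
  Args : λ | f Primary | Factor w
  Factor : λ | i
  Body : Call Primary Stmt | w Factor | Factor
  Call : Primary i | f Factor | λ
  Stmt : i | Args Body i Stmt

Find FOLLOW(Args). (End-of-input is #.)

In Primary : w Stmt Args Body: add FIRST(Body)\{λ} = { f, i, w }.
  Since Body is nullable, also add FOLLOW(Primary) = { #, f, i, w }.
In Stmt : Args Body i Stmt: add FIRST(Body i Stmt) = { f, i, w }.
Union: FOLLOW(Args) = { #, f, i, w }.

{ #, f, i, w }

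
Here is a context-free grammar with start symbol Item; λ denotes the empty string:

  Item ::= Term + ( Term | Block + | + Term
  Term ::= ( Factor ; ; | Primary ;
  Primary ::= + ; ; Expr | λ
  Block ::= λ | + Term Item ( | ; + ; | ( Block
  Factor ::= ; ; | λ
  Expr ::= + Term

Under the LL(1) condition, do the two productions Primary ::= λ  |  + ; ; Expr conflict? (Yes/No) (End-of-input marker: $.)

FIRST(λ) = { λ } and FIRST(+ ; ; Expr) = { + }.
The first is nullable but FOLLOW(Primary) = { ; } is disjoint from FIRST of the second.

No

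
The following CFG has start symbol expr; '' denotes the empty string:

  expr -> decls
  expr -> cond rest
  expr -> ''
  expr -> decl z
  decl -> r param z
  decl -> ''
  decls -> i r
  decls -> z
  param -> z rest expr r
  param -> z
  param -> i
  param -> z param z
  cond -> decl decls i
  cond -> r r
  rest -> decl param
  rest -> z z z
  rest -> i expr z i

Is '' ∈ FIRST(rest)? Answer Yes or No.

No

Nullable nonterminals: decl, expr.
No production of rest has an RHS whose symbols are all nullable, so rest is not nullable.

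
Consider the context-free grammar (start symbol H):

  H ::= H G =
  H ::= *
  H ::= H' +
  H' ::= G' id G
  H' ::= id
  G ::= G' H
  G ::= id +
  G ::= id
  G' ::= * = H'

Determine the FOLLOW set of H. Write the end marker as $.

H is the start symbol, so $ ∈ FOLLOW(H).
In H ::= H G =: add FIRST(G =) = { *, id }.
In G ::= G' H: H is at the end, add FOLLOW(G) = { *, +, =, id }.
Union: FOLLOW(H) = { $, *, +, =, id }.

{ $, *, +, =, id }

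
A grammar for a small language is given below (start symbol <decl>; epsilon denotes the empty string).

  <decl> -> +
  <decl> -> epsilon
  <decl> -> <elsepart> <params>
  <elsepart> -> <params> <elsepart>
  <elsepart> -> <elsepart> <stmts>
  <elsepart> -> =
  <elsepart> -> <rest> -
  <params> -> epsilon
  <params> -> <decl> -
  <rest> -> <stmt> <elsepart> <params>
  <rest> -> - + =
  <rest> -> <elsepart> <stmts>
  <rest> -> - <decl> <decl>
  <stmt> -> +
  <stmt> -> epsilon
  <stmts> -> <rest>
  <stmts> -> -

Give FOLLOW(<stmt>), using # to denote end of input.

{ +, -, = }

In <rest> -> <stmt> <elsepart> <params>: add FIRST(<elsepart> <params>) = { +, -, = }.
Union: FOLLOW(<stmt>) = { +, -, = }.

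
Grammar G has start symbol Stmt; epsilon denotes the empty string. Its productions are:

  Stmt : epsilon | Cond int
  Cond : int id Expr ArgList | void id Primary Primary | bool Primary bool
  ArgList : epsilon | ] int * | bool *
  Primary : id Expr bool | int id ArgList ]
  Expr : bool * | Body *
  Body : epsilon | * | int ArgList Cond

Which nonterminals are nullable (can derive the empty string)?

Directly nullable (have an epsilon-production): Stmt, ArgList, Body.
No other nonterminal has a production whose RHS symbols are all nullable.

{ ArgList, Body, Stmt }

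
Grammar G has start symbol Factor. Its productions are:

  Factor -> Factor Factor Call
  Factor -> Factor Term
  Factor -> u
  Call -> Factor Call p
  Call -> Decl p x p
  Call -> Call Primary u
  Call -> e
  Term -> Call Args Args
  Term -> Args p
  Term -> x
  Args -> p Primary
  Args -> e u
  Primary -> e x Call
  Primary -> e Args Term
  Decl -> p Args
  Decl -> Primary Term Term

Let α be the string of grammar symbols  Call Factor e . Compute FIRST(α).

Add FIRST(Call) = { e, p, u }; Call is not nullable, stop.

{ e, p, u }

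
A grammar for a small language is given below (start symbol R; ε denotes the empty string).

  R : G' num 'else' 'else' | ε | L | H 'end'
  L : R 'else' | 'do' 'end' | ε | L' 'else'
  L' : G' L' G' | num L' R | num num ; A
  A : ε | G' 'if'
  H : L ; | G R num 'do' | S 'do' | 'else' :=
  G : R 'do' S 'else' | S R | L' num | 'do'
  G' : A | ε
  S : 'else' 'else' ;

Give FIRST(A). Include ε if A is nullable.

A : ε contributes ε.
From A : G' 'if': G' nullable, take FIRST(G') ∪ {'if'} = { 'if' }.
Union: FIRST(A) = { 'if', ε }.

{ 'if', ε }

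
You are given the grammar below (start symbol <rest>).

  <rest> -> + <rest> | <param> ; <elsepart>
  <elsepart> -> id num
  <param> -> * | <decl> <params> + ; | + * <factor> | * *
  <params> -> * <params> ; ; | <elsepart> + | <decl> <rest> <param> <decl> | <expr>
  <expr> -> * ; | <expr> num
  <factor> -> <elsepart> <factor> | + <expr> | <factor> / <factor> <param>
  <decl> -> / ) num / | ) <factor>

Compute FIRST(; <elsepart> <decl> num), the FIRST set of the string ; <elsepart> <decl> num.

{ ; }

; is a terminal; add {;} and stop.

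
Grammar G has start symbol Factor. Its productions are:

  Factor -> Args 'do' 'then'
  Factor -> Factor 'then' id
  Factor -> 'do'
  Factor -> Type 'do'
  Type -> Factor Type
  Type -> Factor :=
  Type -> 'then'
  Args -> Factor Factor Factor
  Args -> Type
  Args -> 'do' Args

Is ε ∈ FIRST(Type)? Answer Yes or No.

No nonterminal in this grammar is nullable.
No production of Type has an RHS whose symbols are all nullable, so Type is not nullable.

No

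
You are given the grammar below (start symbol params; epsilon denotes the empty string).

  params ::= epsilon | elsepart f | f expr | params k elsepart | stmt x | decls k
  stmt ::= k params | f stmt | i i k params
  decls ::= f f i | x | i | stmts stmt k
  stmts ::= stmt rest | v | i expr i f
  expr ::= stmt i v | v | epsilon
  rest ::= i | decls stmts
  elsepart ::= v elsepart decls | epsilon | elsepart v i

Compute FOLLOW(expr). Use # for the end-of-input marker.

{ #, f, i, k, v, x }

In params ::= f expr: expr is at the end, add FOLLOW(params) = { #, f, i, k, v, x }.
In stmts ::= i expr i f: add FIRST(i f) = { i }.
Union: FOLLOW(expr) = { #, f, i, k, v, x }.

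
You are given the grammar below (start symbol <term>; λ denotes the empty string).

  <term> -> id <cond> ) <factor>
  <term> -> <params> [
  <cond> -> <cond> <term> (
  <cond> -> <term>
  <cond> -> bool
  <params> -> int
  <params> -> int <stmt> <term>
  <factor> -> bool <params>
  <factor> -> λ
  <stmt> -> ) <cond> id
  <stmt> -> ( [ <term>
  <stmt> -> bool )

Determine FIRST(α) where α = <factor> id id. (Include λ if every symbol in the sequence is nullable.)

Add FIRST(<factor>)\{λ} = { bool }; <factor> is nullable, continue.
id is a terminal; add {id} and stop.

{ bool, id }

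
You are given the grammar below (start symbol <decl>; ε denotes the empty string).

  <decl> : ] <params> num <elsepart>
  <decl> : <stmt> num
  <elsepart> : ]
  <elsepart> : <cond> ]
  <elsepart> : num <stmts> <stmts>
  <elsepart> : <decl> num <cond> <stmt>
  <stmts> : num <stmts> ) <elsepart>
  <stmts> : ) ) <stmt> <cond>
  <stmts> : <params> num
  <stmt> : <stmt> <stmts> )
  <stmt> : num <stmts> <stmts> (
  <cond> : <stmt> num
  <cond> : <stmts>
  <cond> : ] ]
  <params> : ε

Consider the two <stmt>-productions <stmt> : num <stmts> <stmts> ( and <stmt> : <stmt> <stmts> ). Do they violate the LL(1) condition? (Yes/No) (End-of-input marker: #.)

FIRST(num <stmts> <stmts> () = { num } and FIRST(<stmt> <stmts> )) = { num }.
Both contain num, so the two alternatives are not disjoint — LL(1) conflict.

Yes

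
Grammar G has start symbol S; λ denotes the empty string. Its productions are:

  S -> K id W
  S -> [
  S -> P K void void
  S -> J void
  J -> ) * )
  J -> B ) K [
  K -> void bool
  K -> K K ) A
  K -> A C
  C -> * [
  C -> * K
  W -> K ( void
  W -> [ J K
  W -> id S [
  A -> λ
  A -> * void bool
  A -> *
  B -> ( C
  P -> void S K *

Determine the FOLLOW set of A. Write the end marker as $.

In K -> K K ) A: A is at the end, add FOLLOW(K) = { $, (, ), *, [, id, void }.
In K -> A C: add FIRST(C) = { * }.
Union: FOLLOW(A) = { $, (, ), *, [, id, void }.

{ $, (, ), *, [, id, void }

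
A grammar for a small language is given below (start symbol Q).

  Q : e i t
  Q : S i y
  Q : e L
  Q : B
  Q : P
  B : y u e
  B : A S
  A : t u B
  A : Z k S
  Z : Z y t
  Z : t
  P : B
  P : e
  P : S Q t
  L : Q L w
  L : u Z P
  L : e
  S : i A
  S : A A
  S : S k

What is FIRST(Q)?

Q : e i t contributes {e}.
From Q : S i y: add FIRST(S) = { i, t }.
Q : e L contributes {e}.
From Q : B: add FIRST(B) = { t, y }.
From Q : P: add FIRST(P) = { e, i, t, y }.
Union: FIRST(Q) = { e, i, t, y }.

{ e, i, t, y }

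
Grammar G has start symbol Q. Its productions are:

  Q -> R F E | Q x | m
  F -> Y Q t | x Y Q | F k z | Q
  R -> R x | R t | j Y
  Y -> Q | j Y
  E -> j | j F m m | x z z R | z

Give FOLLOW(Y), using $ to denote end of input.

{ $, j, k, m, t, x, z }

In F -> Y Q t: add FIRST(Q t) = { j, m }.
In F -> x Y Q: add FIRST(Q) = { j, m }.
In R -> j Y: Y is at the end, add FOLLOW(R) = { $, j, k, m, t, x, z }.
In Y -> j Y: Y is at the end, add FOLLOW(Y) = { $, j, k, m, t, x, z }.
Union: FOLLOW(Y) = { $, j, k, m, t, x, z }.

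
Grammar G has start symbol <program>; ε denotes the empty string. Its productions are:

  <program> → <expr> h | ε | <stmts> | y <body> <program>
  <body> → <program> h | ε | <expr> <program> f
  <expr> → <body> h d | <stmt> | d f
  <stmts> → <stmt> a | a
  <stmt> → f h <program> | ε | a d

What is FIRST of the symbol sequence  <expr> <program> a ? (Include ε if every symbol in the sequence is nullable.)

Add FIRST(<expr>)\{ε} = { a, d, f, h, y }; <expr> is nullable, continue.
Add FIRST(<program>)\{ε} = { a, d, f, h, y }; <program> is nullable, continue.
a is a terminal; add {a} and stop.

{ a, d, f, h, y }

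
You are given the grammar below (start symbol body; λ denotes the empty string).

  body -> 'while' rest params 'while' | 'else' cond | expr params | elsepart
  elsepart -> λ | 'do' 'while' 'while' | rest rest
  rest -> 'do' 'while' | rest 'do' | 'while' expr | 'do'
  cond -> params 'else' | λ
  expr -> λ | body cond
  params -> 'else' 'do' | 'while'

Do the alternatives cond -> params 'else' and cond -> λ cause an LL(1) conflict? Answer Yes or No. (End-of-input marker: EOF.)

Yes

FIRST(params 'else') = { 'else', 'while' } and FIRST(λ) = { λ }.
The second alternative is nullable and FOLLOW(cond) = { EOF, 'do', 'else', 'while' } shares 'else' with FIRST of the first — conflict.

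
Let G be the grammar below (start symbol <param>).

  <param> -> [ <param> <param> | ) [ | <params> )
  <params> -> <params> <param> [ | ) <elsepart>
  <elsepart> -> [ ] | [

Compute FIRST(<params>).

{ ) }

From <params> -> <params> <param> [: add FIRST(<params>) = { ) }.
<params> -> ) <elsepart> contributes {)}.
Union: FIRST(<params>) = { ) }.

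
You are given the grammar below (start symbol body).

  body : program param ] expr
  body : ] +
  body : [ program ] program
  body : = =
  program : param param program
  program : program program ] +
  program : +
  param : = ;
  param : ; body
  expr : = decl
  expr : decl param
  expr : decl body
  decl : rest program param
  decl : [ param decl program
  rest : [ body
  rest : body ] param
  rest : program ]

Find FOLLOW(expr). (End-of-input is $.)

In body : program param ] expr: expr is at the end, add FOLLOW(body) = { $, +, ;, =, [, ] }.
Union: FOLLOW(expr) = { $, +, ;, =, [, ] }.

{ $, +, ;, =, [, ] }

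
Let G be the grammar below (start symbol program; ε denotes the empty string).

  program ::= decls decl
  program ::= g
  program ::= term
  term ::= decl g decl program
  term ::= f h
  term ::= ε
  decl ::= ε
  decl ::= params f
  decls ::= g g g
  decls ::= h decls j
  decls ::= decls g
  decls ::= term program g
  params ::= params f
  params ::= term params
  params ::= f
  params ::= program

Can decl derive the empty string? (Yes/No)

Yes

decl has an ε-production, so decl ⇒ ε.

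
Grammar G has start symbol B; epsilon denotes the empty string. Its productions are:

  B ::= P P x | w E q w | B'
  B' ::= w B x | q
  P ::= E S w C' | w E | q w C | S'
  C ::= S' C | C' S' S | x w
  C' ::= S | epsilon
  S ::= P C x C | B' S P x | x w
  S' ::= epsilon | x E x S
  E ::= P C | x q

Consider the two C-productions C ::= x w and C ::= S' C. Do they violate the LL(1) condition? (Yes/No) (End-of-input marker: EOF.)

FIRST(x w) = { x } and FIRST(S' C) = { q, w, x }.
Both contain x, so the two alternatives are not disjoint — LL(1) conflict.

Yes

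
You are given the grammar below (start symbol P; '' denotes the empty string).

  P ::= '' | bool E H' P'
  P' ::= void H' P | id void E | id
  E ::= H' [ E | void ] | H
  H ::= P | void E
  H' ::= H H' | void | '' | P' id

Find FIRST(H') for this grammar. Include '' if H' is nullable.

{ bool, id, void, '' }

From H' ::= H H': H, H' nullable, take FIRST(H) ∪ FIRST(H') = { bool, id, void }; also '' since the whole RHS is nullable.
H' ::= void contributes {void}.
H' ::= '' contributes ''.
From H' ::= P' id: add FIRST(P') = { id, void }.
Union: FIRST(H') = { bool, id, void, '' }.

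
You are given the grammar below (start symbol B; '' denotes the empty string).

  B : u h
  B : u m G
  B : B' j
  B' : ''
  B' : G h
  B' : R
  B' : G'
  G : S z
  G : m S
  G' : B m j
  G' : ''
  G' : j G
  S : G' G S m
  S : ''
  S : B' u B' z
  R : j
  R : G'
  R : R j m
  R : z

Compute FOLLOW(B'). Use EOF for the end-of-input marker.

In B : B' j: add FIRST(j) = { j }.
In S : B' u B' z: add FIRST(u B' z) = { u }.
In S : B' u B' z: add FIRST(z) = { z }.
Union: FOLLOW(B') = { j, u, z }.

{ j, u, z }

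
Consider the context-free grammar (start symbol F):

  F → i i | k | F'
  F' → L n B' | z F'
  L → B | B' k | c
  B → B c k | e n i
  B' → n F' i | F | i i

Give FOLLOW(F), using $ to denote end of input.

F is the start symbol, so $ ∈ FOLLOW(F).
In B' → F: F is at the end, add FOLLOW(B') = { $, i, k }.
Union: FOLLOW(F) = { $, i, k }.

{ $, i, k }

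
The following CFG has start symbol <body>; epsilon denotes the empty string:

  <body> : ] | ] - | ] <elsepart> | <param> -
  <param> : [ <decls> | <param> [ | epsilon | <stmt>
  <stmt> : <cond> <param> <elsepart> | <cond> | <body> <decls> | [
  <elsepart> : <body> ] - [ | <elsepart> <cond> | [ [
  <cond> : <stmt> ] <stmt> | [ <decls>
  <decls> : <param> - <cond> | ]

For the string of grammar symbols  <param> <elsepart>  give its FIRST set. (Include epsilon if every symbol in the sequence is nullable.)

Add FIRST(<param>)\{epsilon} = { -, [, ] }; <param> is nullable, continue.
Add FIRST(<elsepart>) = { -, [, ] }; <elsepart> is not nullable, stop.

{ -, [, ] }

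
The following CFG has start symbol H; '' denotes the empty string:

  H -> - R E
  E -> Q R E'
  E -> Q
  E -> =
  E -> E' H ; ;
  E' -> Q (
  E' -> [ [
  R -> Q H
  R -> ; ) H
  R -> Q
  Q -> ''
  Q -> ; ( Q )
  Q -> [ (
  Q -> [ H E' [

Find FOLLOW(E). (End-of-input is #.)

In H -> - R E: E is at the end, add FOLLOW(H) = { #, (, -, ;, =, [ }.
Union: FOLLOW(E) = { #, (, -, ;, =, [ }.

{ #, (, -, ;, =, [ }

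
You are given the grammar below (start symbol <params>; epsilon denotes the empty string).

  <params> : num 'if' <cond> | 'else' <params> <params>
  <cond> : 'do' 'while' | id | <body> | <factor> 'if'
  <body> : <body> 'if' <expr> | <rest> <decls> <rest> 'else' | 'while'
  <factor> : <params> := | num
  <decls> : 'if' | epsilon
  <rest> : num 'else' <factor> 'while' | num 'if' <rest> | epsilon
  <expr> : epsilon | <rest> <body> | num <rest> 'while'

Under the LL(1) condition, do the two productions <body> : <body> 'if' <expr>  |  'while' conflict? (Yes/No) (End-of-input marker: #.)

Yes

FIRST(<body> 'if' <expr>) = { 'else', 'if', 'while', num } and FIRST('while') = { 'while' }.
Both contain 'while', so the two alternatives are not disjoint — LL(1) conflict.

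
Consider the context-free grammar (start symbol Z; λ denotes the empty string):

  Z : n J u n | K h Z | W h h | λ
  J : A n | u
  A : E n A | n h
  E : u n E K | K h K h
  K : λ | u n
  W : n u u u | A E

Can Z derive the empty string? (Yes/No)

Yes

Z has an λ-production, so Z ⇒ λ.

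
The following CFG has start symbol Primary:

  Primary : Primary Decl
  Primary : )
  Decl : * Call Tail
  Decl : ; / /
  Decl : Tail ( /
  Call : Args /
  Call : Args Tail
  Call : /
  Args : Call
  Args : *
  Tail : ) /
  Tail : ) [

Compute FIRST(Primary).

{ ) }

From Primary : Primary Decl: add FIRST(Primary) = { ) }.
Primary : ) contributes {)}.
Union: FIRST(Primary) = { ) }.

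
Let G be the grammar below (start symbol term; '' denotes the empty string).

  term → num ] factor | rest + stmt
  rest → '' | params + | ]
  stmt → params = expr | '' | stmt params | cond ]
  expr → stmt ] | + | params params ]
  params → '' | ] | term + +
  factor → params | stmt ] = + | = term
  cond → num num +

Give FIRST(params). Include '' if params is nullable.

params → '' contributes ''.
params → ] contributes {]}.
From params → term + +: add FIRST(term) = { +, ], num }.
Union: FIRST(params) = { +, ], num, '' }.

{ +, ], num, '' }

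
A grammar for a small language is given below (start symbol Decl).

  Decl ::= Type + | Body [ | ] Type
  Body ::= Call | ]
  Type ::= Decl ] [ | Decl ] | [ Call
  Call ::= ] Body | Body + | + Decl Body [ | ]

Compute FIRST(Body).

From Body ::= Call: add FIRST(Call) = { +, ] }.
Body ::= ] contributes {]}.
Union: FIRST(Body) = { +, ] }.

{ +, ] }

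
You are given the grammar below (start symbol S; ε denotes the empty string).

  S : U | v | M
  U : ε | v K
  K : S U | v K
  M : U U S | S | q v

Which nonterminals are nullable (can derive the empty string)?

Directly nullable (have an ε-production): U.
S : U with every symbol nullable, so S is nullable.
K : S U with every symbol nullable, so K is nullable.
M : U U S with every symbol nullable, so M is nullable.

{ K, M, S, U }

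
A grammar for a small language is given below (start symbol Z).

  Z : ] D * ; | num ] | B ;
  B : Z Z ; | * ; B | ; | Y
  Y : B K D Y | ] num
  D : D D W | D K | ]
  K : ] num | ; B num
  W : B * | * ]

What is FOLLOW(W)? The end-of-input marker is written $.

{ *, ;, ], num }

In D : D D W: W is at the end, add FOLLOW(D) = { *, ;, ], num }.
Union: FOLLOW(W) = { *, ;, ], num }.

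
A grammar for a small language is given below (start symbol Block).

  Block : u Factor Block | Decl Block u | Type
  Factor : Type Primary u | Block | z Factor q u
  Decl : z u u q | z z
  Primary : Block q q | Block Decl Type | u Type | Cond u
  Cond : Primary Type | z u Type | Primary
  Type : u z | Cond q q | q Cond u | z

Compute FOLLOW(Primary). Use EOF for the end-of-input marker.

{ q, u, z }

In Factor : Type Primary u: add FIRST(u) = { u }.
In Cond : Primary Type: add FIRST(Type) = { q, u, z }.
In Cond : Primary: Primary is at the end, add FOLLOW(Cond) = { q, u }.
Union: FOLLOW(Primary) = { q, u, z }.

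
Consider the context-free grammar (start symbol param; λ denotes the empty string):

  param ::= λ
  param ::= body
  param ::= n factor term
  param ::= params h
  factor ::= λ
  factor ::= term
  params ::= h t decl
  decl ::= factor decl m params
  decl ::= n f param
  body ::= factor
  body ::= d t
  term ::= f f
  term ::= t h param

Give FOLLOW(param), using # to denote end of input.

param is the start symbol, so # ∈ FOLLOW(param).
In decl ::= n f param: param is at the end, add FOLLOW(decl) = { h, m }.
In term ::= t h param: param is at the end, add FOLLOW(term) = { #, f, h, m, n, t }.
Union: FOLLOW(param) = { #, f, h, m, n, t }.

{ #, f, h, m, n, t }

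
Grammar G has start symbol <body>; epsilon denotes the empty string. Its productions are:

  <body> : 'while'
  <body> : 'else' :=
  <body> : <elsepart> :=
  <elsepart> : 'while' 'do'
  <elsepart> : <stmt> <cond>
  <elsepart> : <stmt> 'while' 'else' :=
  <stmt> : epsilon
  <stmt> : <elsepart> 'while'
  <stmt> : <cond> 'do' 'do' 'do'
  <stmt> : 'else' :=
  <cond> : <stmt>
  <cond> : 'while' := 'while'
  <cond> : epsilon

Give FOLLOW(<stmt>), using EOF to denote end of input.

In <elsepart> : <stmt> <cond>: add FIRST(<cond>)\{epsilon} = { 'do', 'else', 'while' }.
  Since <cond> is nullable, also add FOLLOW(<elsepart>) = { 'while', := }.
In <elsepart> : <stmt> 'while' 'else' :=: add FIRST('while' 'else' :=) = { 'while' }.
In <cond> : <stmt>: <stmt> is at the end, add FOLLOW(<cond>) = { 'do', 'while', := }.
Union: FOLLOW(<stmt>) = { 'do', 'else', 'while', := }.

{ 'do', 'else', 'while', := }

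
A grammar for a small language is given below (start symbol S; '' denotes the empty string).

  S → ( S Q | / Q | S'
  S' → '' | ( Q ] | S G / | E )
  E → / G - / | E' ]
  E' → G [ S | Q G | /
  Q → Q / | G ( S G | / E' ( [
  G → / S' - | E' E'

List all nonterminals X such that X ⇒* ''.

{ S, S' }

Directly nullable (have an ''-production): S'.
S → S' with every symbol nullable, so S is nullable.
No other nonterminal has a production whose RHS symbols are all nullable.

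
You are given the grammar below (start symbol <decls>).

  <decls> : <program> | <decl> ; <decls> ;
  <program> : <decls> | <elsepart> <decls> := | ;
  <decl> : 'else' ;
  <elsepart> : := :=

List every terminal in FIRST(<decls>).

{ 'else', :=, ; }

From <decls> : <program>: add FIRST(<program>) = { 'else', :=, ; }.
From <decls> : <decl> ; <decls> ;: add FIRST(<decl>) = { 'else' }.
Union: FIRST(<decls>) = { 'else', :=, ; }.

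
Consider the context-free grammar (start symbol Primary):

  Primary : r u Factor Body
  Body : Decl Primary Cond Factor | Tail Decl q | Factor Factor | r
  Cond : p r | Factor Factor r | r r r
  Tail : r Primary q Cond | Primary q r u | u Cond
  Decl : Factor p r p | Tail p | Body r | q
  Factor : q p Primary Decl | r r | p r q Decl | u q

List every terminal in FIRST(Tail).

{ r, u }

Tail : r Primary q Cond contributes {r}.
From Tail : Primary q r u: add FIRST(Primary) = { r }.
Tail : u Cond contributes {u}.
Union: FIRST(Tail) = { r, u }.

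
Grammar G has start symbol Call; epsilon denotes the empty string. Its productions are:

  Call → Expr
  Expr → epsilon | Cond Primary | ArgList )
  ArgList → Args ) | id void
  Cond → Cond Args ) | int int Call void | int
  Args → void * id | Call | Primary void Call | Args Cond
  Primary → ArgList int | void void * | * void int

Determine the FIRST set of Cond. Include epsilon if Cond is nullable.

From Cond → Cond Args ): add FIRST(Cond) = { int }.
Cond → int int Call void contributes {int}.
Cond → int contributes {int}.
Union: FIRST(Cond) = { int }.

{ int }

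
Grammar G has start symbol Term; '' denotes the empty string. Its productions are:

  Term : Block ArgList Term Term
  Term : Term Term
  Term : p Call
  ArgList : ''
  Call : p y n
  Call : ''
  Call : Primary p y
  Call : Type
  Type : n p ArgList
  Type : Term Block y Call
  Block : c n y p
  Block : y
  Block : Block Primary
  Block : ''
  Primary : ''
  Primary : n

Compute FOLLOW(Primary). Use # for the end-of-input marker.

In Call : Primary p y: add FIRST(p y) = { p }.
In Block : Block Primary: Primary is at the end, add FOLLOW(Block) = { c, n, p, y }.
Union: FOLLOW(Primary) = { c, n, p, y }.

{ c, n, p, y }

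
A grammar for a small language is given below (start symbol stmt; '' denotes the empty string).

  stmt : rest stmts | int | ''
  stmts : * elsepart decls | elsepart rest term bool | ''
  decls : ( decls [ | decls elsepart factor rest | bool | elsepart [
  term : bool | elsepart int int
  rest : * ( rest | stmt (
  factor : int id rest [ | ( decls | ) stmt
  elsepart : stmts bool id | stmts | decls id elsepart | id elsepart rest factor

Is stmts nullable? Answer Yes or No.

Yes

stmts has an ''-production, so stmts ⇒ ''.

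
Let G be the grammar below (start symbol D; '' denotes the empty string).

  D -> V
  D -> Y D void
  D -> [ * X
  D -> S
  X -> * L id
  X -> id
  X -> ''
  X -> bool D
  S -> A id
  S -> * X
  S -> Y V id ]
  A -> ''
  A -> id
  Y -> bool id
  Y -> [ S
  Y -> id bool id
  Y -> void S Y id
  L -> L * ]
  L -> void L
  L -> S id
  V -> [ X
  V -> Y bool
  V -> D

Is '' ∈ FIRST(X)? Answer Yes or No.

X has an ''-production, so X ⇒ ''.

Yes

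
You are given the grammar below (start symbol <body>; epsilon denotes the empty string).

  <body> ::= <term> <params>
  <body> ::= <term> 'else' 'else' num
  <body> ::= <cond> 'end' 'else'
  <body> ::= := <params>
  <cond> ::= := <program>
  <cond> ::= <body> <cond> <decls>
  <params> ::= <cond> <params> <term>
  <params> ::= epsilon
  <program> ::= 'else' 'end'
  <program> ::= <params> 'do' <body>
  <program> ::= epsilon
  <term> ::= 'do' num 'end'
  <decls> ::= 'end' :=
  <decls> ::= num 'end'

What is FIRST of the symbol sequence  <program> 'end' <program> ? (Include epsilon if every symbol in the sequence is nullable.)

{ 'do', 'else', 'end', := }

Add FIRST(<program>)\{epsilon} = { 'do', 'else', := }; <program> is nullable, continue.
'end' is a terminal; add {'end'} and stop.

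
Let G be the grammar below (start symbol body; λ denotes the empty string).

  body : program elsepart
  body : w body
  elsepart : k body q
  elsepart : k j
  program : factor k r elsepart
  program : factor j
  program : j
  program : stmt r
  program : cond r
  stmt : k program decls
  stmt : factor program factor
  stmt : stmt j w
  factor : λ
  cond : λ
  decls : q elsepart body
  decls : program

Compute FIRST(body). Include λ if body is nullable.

{ j, k, r, w }

From body : program elsepart: add FIRST(program) = { j, k, r }.
body : w body contributes {w}.
Union: FIRST(body) = { j, k, r, w }.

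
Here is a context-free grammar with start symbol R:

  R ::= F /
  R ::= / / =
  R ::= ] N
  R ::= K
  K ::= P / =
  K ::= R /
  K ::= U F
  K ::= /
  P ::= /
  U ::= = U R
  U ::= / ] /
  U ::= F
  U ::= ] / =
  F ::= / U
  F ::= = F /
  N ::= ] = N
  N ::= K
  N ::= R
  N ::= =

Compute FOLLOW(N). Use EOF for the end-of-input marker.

In R ::= ] N: N is at the end, add FOLLOW(R) = { EOF, /, =, ] }.
In N ::= ] = N: N is at the end, add FOLLOW(N) = { EOF, /, =, ] }.
Union: FOLLOW(N) = { EOF, /, =, ] }.

{ EOF, /, =, ] }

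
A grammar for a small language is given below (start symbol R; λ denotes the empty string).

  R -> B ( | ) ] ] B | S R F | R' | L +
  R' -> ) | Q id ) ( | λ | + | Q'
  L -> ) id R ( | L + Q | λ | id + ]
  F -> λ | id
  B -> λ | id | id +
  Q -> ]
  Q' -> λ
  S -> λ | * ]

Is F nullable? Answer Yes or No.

Yes

F has an λ-production, so F ⇒ λ.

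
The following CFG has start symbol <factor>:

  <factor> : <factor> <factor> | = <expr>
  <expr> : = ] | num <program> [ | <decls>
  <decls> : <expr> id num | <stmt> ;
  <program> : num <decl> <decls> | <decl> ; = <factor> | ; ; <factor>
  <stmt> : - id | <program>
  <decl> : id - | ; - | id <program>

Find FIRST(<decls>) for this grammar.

{ -, ;, =, id, num }

From <decls> : <expr> id num: add FIRST(<expr>) = { -, ;, =, id, num }.
From <decls> : <stmt> ;: add FIRST(<stmt>) = { -, ;, id, num }.
Union: FIRST(<decls>) = { -, ;, =, id, num }.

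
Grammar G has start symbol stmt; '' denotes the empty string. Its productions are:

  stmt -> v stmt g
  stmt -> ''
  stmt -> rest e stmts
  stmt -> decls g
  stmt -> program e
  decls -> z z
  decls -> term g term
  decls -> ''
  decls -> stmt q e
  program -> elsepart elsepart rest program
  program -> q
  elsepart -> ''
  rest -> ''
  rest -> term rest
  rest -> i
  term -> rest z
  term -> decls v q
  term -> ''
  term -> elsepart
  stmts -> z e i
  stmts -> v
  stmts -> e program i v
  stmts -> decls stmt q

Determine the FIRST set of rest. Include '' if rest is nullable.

rest -> '' contributes ''.
From rest -> term rest: term, rest nullable, take FIRST(term) ∪ FIRST(rest) = { e, g, i, q, v, z }; also '' since the whole RHS is nullable.
rest -> i contributes {i}.
Union: FIRST(rest) = { e, g, i, q, v, z, '' }.

{ e, g, i, q, v, z, '' }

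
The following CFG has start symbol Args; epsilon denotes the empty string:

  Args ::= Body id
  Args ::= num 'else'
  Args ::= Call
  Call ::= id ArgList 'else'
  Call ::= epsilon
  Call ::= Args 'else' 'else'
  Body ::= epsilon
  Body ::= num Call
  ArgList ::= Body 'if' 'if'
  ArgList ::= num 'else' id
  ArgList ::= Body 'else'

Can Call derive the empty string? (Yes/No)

Call has an epsilon-production, so Call ⇒ epsilon.

Yes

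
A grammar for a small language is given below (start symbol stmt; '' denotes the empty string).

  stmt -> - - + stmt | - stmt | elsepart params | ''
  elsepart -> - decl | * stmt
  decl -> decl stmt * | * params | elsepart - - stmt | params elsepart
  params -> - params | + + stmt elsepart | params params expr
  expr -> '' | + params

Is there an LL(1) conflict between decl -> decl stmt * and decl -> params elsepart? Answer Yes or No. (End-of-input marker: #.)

FIRST(decl stmt *) = { *, +, - } and FIRST(params elsepart) = { +, - }.
Both contain +, so the two alternatives are not disjoint — LL(1) conflict.

Yes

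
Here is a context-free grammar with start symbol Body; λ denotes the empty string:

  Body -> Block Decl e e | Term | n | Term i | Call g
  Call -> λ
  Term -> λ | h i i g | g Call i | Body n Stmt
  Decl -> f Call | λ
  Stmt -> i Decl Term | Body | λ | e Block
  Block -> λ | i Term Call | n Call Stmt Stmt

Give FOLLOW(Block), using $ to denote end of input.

{ $, e, f, g, h, i, n }

In Body -> Block Decl e e: add FIRST(Decl e e) = { e, f }.
In Stmt -> e Block: Block is at the end, add FOLLOW(Stmt) = { $, e, f, g, h, i, n }.
Union: FOLLOW(Block) = { $, e, f, g, h, i, n }.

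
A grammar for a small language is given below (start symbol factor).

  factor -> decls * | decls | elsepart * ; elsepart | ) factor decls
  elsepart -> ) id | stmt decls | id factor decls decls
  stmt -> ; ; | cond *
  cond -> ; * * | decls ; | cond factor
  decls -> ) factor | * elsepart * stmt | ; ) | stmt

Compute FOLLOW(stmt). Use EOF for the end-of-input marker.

In elsepart -> stmt decls: add FIRST(decls) = { ), *, ; }.
In decls -> * elsepart * stmt: stmt is at the end, add FOLLOW(decls) = { EOF, ), *, ;, id }.
In decls -> stmt: stmt is at the end, add FOLLOW(decls) = { EOF, ), *, ;, id }.
Union: FOLLOW(stmt) = { EOF, ), *, ;, id }.

{ EOF, ), *, ;, id }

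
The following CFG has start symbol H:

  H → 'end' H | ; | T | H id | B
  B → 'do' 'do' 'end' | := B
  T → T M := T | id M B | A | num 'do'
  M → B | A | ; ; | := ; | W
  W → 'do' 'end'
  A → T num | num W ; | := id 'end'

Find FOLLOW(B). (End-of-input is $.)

{ $, 'do', :=, ;, id, num }

In H → B: B is at the end, add FOLLOW(H) = { $, id }.
In B → := B: B is at the end, add FOLLOW(B) = { $, 'do', :=, ;, id, num }.
In T → id M B: B is at the end, add FOLLOW(T) = { $, 'do', :=, ;, id, num }.
In M → B: B is at the end, add FOLLOW(M) = { 'do', := }.
Union: FOLLOW(B) = { $, 'do', :=, ;, id, num }.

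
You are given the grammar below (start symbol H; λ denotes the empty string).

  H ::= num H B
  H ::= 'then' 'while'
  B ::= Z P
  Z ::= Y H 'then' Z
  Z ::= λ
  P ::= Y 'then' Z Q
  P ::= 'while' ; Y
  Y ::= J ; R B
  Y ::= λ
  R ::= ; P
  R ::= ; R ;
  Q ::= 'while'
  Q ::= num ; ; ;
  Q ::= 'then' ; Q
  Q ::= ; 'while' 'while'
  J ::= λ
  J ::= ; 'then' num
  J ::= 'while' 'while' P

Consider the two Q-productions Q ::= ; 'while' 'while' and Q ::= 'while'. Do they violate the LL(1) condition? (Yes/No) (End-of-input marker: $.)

No

FIRST(; 'while' 'while') = { ; } and FIRST('while') = { 'while' }.
The FIRST sets are disjoint and neither alternative is nullable — no conflict.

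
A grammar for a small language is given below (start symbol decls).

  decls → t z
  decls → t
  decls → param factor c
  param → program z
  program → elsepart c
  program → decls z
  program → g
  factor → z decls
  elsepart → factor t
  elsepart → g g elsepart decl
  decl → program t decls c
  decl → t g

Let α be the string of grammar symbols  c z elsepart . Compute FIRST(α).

c is a terminal; add {c} and stop.

{ c }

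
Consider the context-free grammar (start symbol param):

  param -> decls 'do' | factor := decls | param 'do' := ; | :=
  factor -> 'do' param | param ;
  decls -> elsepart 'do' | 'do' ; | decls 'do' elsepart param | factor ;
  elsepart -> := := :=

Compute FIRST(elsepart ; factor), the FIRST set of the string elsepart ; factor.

Add FIRST(elsepart) = { := }; elsepart is not nullable, stop.

{ := }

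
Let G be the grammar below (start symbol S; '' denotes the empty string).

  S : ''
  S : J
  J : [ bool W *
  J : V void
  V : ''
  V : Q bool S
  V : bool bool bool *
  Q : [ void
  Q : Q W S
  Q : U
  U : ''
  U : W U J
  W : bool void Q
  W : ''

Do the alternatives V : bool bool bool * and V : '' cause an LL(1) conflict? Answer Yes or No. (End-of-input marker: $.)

No

FIRST(bool bool bool *) = { bool } and FIRST('') = { '' }.
The second is nullable but FOLLOW(V) = { void } is disjoint from FIRST of the first.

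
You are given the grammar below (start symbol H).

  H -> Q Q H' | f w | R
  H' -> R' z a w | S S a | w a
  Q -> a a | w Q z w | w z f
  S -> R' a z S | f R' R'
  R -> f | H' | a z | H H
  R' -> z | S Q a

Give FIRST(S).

From S -> R' a z S: add FIRST(R') = { f, z }.
S -> f R' R' contributes {f}.
Union: FIRST(S) = { f, z }.

{ f, z }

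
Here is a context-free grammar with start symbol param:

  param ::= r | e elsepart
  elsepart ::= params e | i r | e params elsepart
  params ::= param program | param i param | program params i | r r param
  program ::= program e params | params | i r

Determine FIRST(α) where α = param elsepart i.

{ e, r }

Add FIRST(param) = { e, r }; param is not nullable, stop.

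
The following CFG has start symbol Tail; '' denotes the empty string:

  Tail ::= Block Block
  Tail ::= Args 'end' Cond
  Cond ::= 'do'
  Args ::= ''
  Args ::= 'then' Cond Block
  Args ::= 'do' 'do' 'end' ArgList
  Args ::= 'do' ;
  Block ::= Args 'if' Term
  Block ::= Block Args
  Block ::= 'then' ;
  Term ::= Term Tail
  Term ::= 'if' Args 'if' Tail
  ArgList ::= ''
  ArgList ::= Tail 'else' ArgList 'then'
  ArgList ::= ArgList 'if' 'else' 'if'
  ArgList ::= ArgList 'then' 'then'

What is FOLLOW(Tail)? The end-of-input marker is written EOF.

Tail is the start symbol, so EOF ∈ FOLLOW(Tail).
In Term ::= Term Tail: Tail is at the end, add FOLLOW(Term) = { EOF, 'do', 'else', 'end', 'if', 'then' }.
In Term ::= 'if' Args 'if' Tail: Tail is at the end, add FOLLOW(Term) = { EOF, 'do', 'else', 'end', 'if', 'then' }.
In ArgList ::= Tail 'else' ArgList 'then': add FIRST('else' ArgList 'then') = { 'else' }.
Union: FOLLOW(Tail) = { EOF, 'do', 'else', 'end', 'if', 'then' }.

{ EOF, 'do', 'else', 'end', 'if', 'then' }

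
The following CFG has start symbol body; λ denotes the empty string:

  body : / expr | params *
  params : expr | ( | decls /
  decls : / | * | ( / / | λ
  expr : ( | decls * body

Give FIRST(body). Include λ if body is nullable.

body : / expr contributes {/}.
From body : params *: add FIRST(params) = { (, *, / }.
Union: FIRST(body) = { (, *, / }.

{ (, *, / }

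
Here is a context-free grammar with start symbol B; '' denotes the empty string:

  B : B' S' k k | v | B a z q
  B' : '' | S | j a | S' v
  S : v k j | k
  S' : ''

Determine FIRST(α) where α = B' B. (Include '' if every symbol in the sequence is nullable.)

Add FIRST(B')\{''} = { j, k, v }; B' is nullable, continue.
Add FIRST(B) = { j, k, v }; B is not nullable, stop.

{ j, k, v }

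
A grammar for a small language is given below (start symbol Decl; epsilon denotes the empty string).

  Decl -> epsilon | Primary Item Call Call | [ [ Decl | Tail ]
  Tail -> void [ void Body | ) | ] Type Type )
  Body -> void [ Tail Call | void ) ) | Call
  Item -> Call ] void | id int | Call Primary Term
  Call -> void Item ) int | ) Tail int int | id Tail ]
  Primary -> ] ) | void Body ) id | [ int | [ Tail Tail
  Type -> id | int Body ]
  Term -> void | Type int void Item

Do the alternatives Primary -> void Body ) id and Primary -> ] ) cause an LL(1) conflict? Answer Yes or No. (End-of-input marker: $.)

FIRST(void Body ) id) = { void } and FIRST(] )) = { ] }.
The FIRST sets are disjoint and neither alternative is nullable — no conflict.

No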